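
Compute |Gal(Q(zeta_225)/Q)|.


|Gal(Q(zeta_225)/Q)| = phi(225)
= 120

120


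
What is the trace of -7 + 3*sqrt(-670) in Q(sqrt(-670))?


Tr(a + b*sqrt(d)) = (a + b*sqrt(d)) + (a - b*sqrt(d)) = 2a
= 2 * (-7)
= -14

-14


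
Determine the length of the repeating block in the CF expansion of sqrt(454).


Run the CF algorithm for sqrt(454).
a_0 = floor(sqrt(454)) = 21; set m_0=0, q_0=1.
Recurrence: m' = q*a - m,  q' = (d - m'^2)/q,  a' = floor((a_0 + m')/q').
  step 1: m=21, q=13, a=3
  step 2: m=18, q=10, a=3
  step 3: m=12, q=31, a=1
  step 4: m=19, q=3, a=13
  step 5: m=20, q=18, a=2
  step 6: m=16, q=11, a=3
  step 7: m=17, q=15, a=2
  step 8: m=13, q=19, a=1
  step 9: m=6, q=22, a=1
  step 10: m=16, q=9, a=4
  step 11: m=20, q=6, a=6
  step 12: m=16, q=33, a=1
  step 13: m=17, q=5, a=7
  step 14: m=18, q=26, a=1
  step 15: m=8, q=15, a=1
  step 16: m=7, q=27, a=1
  step 17: m=20, q=2, a=20
  step 18: m=20, q=27, a=1
  step 19: m=7, q=15, a=1
  step 20: m=8, q=26, a=1
  step 21: m=18, q=5, a=7
  step 22: m=17, q=33, a=1
  step 23: m=16, q=6, a=6
  step 24: m=20, q=9, a=4
  step 25: m=16, q=22, a=1
  step 26: m=6, q=19, a=1
  step 27: m=13, q=15, a=2
  step 28: m=17, q=11, a=3
  step 29: m=16, q=18, a=2
  step 30: m=20, q=3, a=13
  step 31: m=19, q=31, a=1
  step 32: m=12, q=10, a=3
  step 33: m=18, q=13, a=3
  step 34: m=21, q=1, a=42
a_34 = 2*a_0 = 42, so the period closes here.
sqrt(454) = [21; 3, 3, 1, 13, 2, 3, 2, 1, 1, 4, 6, 1, 7, 1, 1, 1, 20, 1, 1, 1, 7, 1, 6, 4, 1, 1, 2, 3, 2, 13, 1, 3, 3, 42]
Period length = 34

34


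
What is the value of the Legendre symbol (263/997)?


p = 997 is prime, so compute (263/997) with the reciprocity algorithm (Jacobi-symbol steps: pull out 2s via (2/n), flip via reciprocity, reduce):
  reciprocity: (263/997) -> +(997/263)
  reduce: (208/263)
  pull out 2: (2/263) = +1  (since 263 mod 8 = 7)
  pull out 2: (2/263) = +1  (since 263 mod 8 = 7)
  pull out 2: (2/263) = +1  (since 263 mod 8 = 7)
  pull out 2: (2/263) = +1  (since 263 mod 8 = 7)
  reciprocity: (13/263) -> +(263/13)
  reduce: (3/13)
  reciprocity: (3/13) -> +(13/3)
  reduce: (1/3)
  (1/3) = 1
Product of signs = 1
(263/997) = 1

1


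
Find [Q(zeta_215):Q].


The degree equals Euler's totient phi(215).
215 = 5 * 43
phi(215) = 168

168


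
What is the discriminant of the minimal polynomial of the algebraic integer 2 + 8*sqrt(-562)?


The element 2 + 8*sqrt(-562) has minimal polynomial:
x^2 - 4*x + 35972
Discriminant = (-4)^2 - 4*(35972)
= 16 - 143888
= -143872

-143872


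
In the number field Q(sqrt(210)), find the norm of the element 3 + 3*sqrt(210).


N(a + b*sqrt(d)) = a^2 - d*b^2
= (3)^2 - (210)*(3)^2
= 9 - 1890
= -1881

-1881


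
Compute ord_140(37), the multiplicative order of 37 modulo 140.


We want ord_140(37), the smallest k >= 1 with 37^k = 1 mod 140.
n = 140 = 2^2 * 5 * 7, phi(140) = 48; the order divides phi(n).
Divisors of 48: 1, 2, 3, 4, 6, 8, 12, 16, 24, 48
Repeated squaring mod 140: 37^1 = 37, 37^2 = 109, 37^4 = 121, 37^8 = 81, 37^16 = 121, 37^32 = 81
Test divisors in increasing order:
  k=1: 37^1 = 37 mod 140
  k=2: 37^2 = 109 mod 140
  k=3: 37^3 = 109 * 37 = 113 mod 140
  k=4: 37^4 = 121 mod 140
  k=6: 37^6 = 121 * 109 = 29 mod 140
  k=8: 37^8 = 81 mod 140
  k=12: 37^12 = 81 * 121 = 1 mod 140  <- first divisor giving 1
Order = 12

12


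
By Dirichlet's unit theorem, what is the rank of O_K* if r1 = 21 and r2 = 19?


By Dirichlet's unit theorem:
rank = r1 + r2 - 1
= 21 + 19 - 1
= 39

39


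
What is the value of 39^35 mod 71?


p = 71 is prime and the exponent is (p-1)/2 = 35, so by Euler's criterion 39^35 = (39/71) = +1 or -1 mod 71.
Compute by square-and-multiply:
  35 = 32 + 2 + 1 (binary 100011)
  Repeated squaring mod 71: 39^1 = 39, 39^2 = 30, 39^4 = 48, 39^8 = 32, 39^16 = 30, 39^32 = 48
  39^35 = 39^32 * 39^2 * 39^1 = 48 * 30 * 39 mod 71
    48 * 30 = 1440 = 20 mod 71
    20 * 39 = 780 = 70 mod 71
  39^35 = 70 mod 71
Result 70 = p - 1 = -1 mod 71: 39 is a quadratic non-residue mod 71. As a residue in [0, p-1] the value is 70.
39^35 mod 71 = 70

70


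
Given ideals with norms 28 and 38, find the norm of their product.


N(IJ) = N(I) * N(J)
= 28 * 38
= 1064

1064


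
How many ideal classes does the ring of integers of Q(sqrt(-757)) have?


K = Q(sqrt(-757)). d mod 4 = 3, so D = disc(K) = 4d = -3028
h(K) equals the number of primitive reduced positive-definite forms (a, b, c) = a*x^2 + b*x*y + c*y^2 with b^2 - 4ac = D,
where reduced means |b| <= a <= c, with b >= 0 whenever |b| = a or a = c, and primitive means gcd(a, b, c) = 1.
Reduced forces 3a^2 <= |D| = 3028, so 1 <= a <= 31; b must have the parity of D, and c = (b^2 - D)/(4a) must be an integer >= a.
Enumerate a = 1..31, b in [-a, a]:
  a=1: (1, 0, 757)  [1]
  a=2: (2, 2, 379)  [1]
  a=3..12: none
  a=13: (13, -12, 61), (13, 12, 61)  [2]
  a=14..16: none
  a=17: (17, -10, 46), (17, 10, 46)  [2]
  a=18..22: none
  a=23: (23, -10, 34), (23, 10, 34)  [2]
  a=24..25: none
  a=26: (26, -14, 31), (26, 14, 31)  [2]
  a=27..31: none
Total reduced forms: 1 + 1 + 2 + 2 + 2 + 2 = 10
h = 10

10


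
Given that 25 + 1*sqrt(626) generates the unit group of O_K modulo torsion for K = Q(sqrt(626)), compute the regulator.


epsilon = 25 + 1*sqrt(626)
= 50.0200
R = ln(50.0200)
= 3.9124

3.9124


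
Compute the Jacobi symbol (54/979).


Compute (54/979) via quadratic reciprocity:
  pull out 2: (2/979) = -1  (since 979 mod 8 = 3)
  reciprocity: (27/979) -> -(979/27)
  reduce: (7/27)
  reciprocity: (7/27) -> -(27/7)
  reduce: (6/7)
  pull out 2: (2/7) = +1  (since 7 mod 8 = 7)
  reciprocity: (3/7) -> -(7/3)
  reduce: (1/3)
  (1/3) = 1
Product of signs = 1

1


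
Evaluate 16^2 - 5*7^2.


x^2 - d*y^2
= 16^2 - 5*7^2
= 256 - 245
= 11

11


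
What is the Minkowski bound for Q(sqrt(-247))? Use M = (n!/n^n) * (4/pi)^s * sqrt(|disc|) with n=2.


d = -247, d mod 4 = 1, so disc(K) = d = -247; |disc(K)| = 247
Imaginary quadratic field, so n = 2, s = r2 = 1, r1 = 0
M = (n!/n^n) * (4/pi)^s * sqrt(|disc(K)|) = (2!/2^2) * (4/pi)^1 * sqrt(247)
= 0.5 * 1.273240 * 15.716234
= 10.0053

10.0053


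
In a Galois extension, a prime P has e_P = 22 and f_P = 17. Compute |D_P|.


|D_P| = e * f
= 22 * 17
= 374

374


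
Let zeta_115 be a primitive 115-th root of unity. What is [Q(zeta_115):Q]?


The degree equals Euler's totient phi(115).
115 = 5 * 23
phi(115) = 88

88


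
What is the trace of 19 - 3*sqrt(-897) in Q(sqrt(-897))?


Tr(a + b*sqrt(d)) = (a + b*sqrt(d)) + (a - b*sqrt(d)) = 2a
= 2 * (19)
= 38

38


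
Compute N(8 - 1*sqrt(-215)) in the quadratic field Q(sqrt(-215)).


N(a + b*sqrt(d)) = a^2 - d*b^2
= (8)^2 - (-215)*(-1)^2
= 64 + 215
= 279

279


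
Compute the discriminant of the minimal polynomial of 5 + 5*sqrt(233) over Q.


The element 5 + 5*sqrt(233) has minimal polynomial:
x^2 - 10*x - 5800
Discriminant = (-10)^2 - 4*(-5800)
= 100 + 23200
= 23300

23300


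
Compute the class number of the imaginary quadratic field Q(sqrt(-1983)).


K = Q(sqrt(-1983)). d mod 4 = 1, so D = disc(K) = d = -1983
h(K) equals the number of primitive reduced positive-definite forms (a, b, c) = a*x^2 + b*x*y + c*y^2 with b^2 - 4ac = D,
where reduced means |b| <= a <= c, with b >= 0 whenever |b| = a or a = c, and primitive means gcd(a, b, c) = 1.
Reduced forces 3a^2 <= |D| = 1983, so 1 <= a <= 25; b must have the parity of D, and c = (b^2 - D)/(4a) must be an integer >= a.
Enumerate a = 1..25, b in [-a, a]:
  a=1: (1, 1, 496)  [1]
  a=2: (2, -1, 248), (2, 1, 248)  [2]
  a=3: (3, 3, 166)  [1]
  a=4: (4, -1, 124), (4, 1, 124)  [2]
  a=5: none
  a=6: (6, -3, 83), (6, 3, 83)  [2]
  a=7: none
  a=8: (8, -1, 62), (8, 1, 62)  [2]
  a=9..11: none
  a=12: (12, -9, 43), (12, 9, 43)  [2]
  a=13..15: none
  a=16: (16, -1, 31), (16, 1, 31)  [2]
  a=17..22: none
  a=23: (23, -15, 24), (23, 15, 24)  [2]
  a=24..25: none
Total reduced forms: 1 + 2 + 1 + 2 + 2 + 2 + 2 + 2 + 2 = 16
h = 16

16


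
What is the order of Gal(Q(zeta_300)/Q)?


|Gal(Q(zeta_300)/Q)| = phi(300)
= 80

80


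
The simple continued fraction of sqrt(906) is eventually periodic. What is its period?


Run the CF algorithm for sqrt(906).
a_0 = floor(sqrt(906)) = 30; set m_0=0, q_0=1.
Recurrence: m' = q*a - m,  q' = (d - m'^2)/q,  a' = floor((a_0 + m')/q').
  step 1: m=30, q=6, a=10
  step 2: m=30, q=1, a=60
a_2 = 2*a_0 = 60, so the period closes here.
sqrt(906) = [30; 10, 60]
Period length = 2

2


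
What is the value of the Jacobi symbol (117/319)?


Compute (117/319) via quadratic reciprocity:
  reciprocity: (117/319) -> +(319/117)
  reduce: (85/117)
  reciprocity: (85/117) -> +(117/85)
  reduce: (32/85)
  pull out 2: (2/85) = -1  (since 85 mod 8 = 5)
  pull out 2: (2/85) = -1  (since 85 mod 8 = 5)
  pull out 2: (2/85) = -1  (since 85 mod 8 = 5)
  pull out 2: (2/85) = -1  (since 85 mod 8 = 5)
  pull out 2: (2/85) = -1  (since 85 mod 8 = 5)
  (1/85) = 1
Product of signs = -1

-1


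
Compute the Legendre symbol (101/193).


p = 193 is prime, so compute (101/193) with the reciprocity algorithm (Jacobi-symbol steps: pull out 2s via (2/n), flip via reciprocity, reduce):
  reciprocity: (101/193) -> +(193/101)
  reduce: (92/101)
  pull out 2: (2/101) = -1  (since 101 mod 8 = 5)
  pull out 2: (2/101) = -1  (since 101 mod 8 = 5)
  reciprocity: (23/101) -> +(101/23)
  reduce: (9/23)
  reciprocity: (9/23) -> +(23/9)
  reduce: (5/9)
  reciprocity: (5/9) -> +(9/5)
  reduce: (4/5)
  pull out 2: (2/5) = -1  (since 5 mod 8 = 5)
  pull out 2: (2/5) = -1  (since 5 mod 8 = 5)
  (1/5) = 1
Product of signs = 1
(101/193) = 1

1


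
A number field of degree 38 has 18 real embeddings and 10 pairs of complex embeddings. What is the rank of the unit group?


By Dirichlet's unit theorem:
rank = r1 + r2 - 1
= 18 + 10 - 1
= 27

27


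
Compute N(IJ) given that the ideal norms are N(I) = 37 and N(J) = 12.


N(IJ) = N(I) * N(J)
= 37 * 12
= 444

444


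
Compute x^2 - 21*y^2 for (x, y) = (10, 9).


x^2 - d*y^2
= 10^2 - 21*9^2
= 100 - 1701
= -1601

-1601


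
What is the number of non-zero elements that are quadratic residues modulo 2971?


For prime p, the number of non-zero quadratic residues is (p-1)/2.
= (2971-1)/2
= 1485

1485


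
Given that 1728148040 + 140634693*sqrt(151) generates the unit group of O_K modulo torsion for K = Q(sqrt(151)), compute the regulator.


epsilon = 1728148040 + 140634693*sqrt(151)
= 3.4563e+09
R = ln(3.4563e+09)
= 21.9635

21.9635


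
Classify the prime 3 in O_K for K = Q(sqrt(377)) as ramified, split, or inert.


K = Q(sqrt(377)). Since d mod 4 = 1, disc(K) = 377.
Check p | disc: 377 mod 3 = 2.
p does not divide disc. Compute Legendre symbol (d/p):
2^((3-1)/2) mod 3 = -1
(d/p) = -1, so p is inert: (p) stays prime with e=1, f=2, g=1.
Therefore p is inert.

inert


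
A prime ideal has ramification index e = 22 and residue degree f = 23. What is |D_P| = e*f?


|D_P| = e * f
= 22 * 23
= 506

506


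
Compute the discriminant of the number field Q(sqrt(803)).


For K = Q(sqrt(d)) with d squarefree: disc(K) = d if d = 1 mod 4, and disc(K) = 4d if d = 2 or 3 mod 4.
Here d = 803, and d mod 4 = 3.
d = 3 mod 4, not 1 (O_K = Z[sqrt(d)]), so disc(K) = 4d = 4 * (803) = 3212

3212


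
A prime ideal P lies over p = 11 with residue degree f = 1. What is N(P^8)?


N(P^a) = p^(a*f)
= 11^(8*1)
= 11^8
= 214358881

214358881


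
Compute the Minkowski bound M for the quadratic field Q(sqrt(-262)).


d = -262, d mod 4 = 2, so disc(K) = 4d = -1048; |disc(K)| = 1048
Imaginary quadratic field, so n = 2, s = r2 = 1, r1 = 0
M = (n!/n^n) * (4/pi)^s * sqrt(|disc(K)|) = (2!/2^2) * (4/pi)^1 * sqrt(1048)
= 0.5 * 1.273240 * 32.372828
= 20.6092

20.6092


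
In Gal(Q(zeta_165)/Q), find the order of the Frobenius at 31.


The Frobenius at p in Gal(Q(zeta_n)/Q) = (Z/nZ)* is the class of p, so its order is ord_165(31), the smallest k >= 1 with 31^k = 1 mod 165.
n = 165 = 3 * 5 * 11, phi(165) = 80; the order divides phi(n).
Divisors of 80: 1, 2, 4, 5, 8, 10, 16, 20, 40, 80
Repeated squaring mod 165: 31^1 = 31, 31^2 = 136, 31^4 = 16, 31^8 = 91, 31^16 = 31, 31^32 = 136, 31^64 = 16
Test divisors in increasing order:
  k=1: 31^1 = 31 mod 165
  k=2: 31^2 = 136 mod 165
  k=4: 31^4 = 16 mod 165
  k=5: 31^5 = 16 * 31 = 1 mod 165  <- first divisor giving 1
Order = 5

5


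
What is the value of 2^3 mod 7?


p = 7 is prime and the exponent is (p-1)/2 = 3, so by Euler's criterion 2^3 = (2/7) = +1 or -1 mod 7.
Compute by square-and-multiply:
  3 = 2 + 1 (binary 11)
  Repeated squaring mod 7: 2^1 = 2, 2^2 = 4
  2^3 = 2^2 * 2^1 = 4 * 2 mod 7
    4 * 2 = 8 = 1 mod 7
  2^3 = 1 mod 7
Result 1: 2 is a quadratic residue mod 7.
2^3 mod 7 = 1

1


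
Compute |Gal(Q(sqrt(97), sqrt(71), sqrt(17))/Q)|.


The 3 square roots of distinct primes are multiplicatively independent over Q,
so [K:Q] = 2^3 and Gal(K/Q) is isomorphic to (Z/2Z)^3.
|Gal| = 2^3 = 8

8


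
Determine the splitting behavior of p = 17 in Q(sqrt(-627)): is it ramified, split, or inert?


K = Q(sqrt(-627)). Since d mod 4 = 1, disc(K) = -627.
Check p | disc: -627 mod 17 = 2.
p does not divide disc. Compute Legendre symbol (d/p):
2^((17-1)/2) mod 17 = 1
(d/p) = 1, so p splits: (p) = P*P' with e=1, f=1, g=2.
Therefore p is split.

split


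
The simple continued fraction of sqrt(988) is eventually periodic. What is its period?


Run the CF algorithm for sqrt(988).
a_0 = floor(sqrt(988)) = 31; set m_0=0, q_0=1.
Recurrence: m' = q*a - m,  q' = (d - m'^2)/q,  a' = floor((a_0 + m')/q').
  step 1: m=31, q=27, a=2
  step 2: m=23, q=17, a=3
  step 3: m=28, q=12, a=4
  step 4: m=20, q=49, a=1
  step 5: m=29, q=3, a=20
  step 6: m=31, q=9, a=6
  step 7: m=23, q=51, a=1
  step 8: m=28, q=4, a=14
  step 9: m=28, q=51, a=1
  step 10: m=23, q=9, a=6
  step 11: m=31, q=3, a=20
  step 12: m=29, q=49, a=1
  step 13: m=20, q=12, a=4
  step 14: m=28, q=17, a=3
  step 15: m=23, q=27, a=2
  step 16: m=31, q=1, a=62
a_16 = 2*a_0 = 62, so the period closes here.
sqrt(988) = [31; 2, 3, 4, 1, 20, 6, 1, 14, 1, 6, 20, 1, 4, 3, 2, 62]
Period length = 16

16


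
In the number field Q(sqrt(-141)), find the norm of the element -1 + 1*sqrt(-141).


N(a + b*sqrt(d)) = a^2 - d*b^2
= (-1)^2 - (-141)*(1)^2
= 1 + 141
= 142

142


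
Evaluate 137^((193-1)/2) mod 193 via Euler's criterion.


p = 193 is prime and the exponent is (p-1)/2 = 96, so by Euler's criterion 137^96 = (137/193) = +1 or -1 mod 193.
Compute by square-and-multiply:
  96 = 64 + 32 (binary 1100000)
  Repeated squaring mod 193: 137^1 = 137, 137^2 = 48, 137^4 = 181, 137^8 = 144, 137^16 = 85, 137^32 = 84, 137^64 = 108
  137^96 = 137^64 * 137^32 = 108 * 84 mod 193
    108 * 84 = 9072 = 1 mod 193
  137^96 = 1 mod 193
Result 1: 137 is a quadratic residue mod 193.
137^96 mod 193 = 1

1


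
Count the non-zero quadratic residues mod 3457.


For prime p, the number of non-zero quadratic residues is (p-1)/2.
= (3457-1)/2
= 1728

1728


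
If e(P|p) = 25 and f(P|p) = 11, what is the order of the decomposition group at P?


|D_P| = e * f
= 25 * 11
= 275

275


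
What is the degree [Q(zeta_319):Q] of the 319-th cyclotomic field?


The degree equals Euler's totient phi(319).
319 = 11 * 29
phi(319) = 280

280


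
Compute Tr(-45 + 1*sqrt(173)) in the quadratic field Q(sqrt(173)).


Tr(a + b*sqrt(d)) = (a + b*sqrt(d)) + (a - b*sqrt(d)) = 2a
= 2 * (-45)
= -90

-90


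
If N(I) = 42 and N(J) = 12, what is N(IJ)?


N(IJ) = N(I) * N(J)
= 42 * 12
= 504

504


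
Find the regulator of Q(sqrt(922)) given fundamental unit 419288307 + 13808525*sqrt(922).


epsilon = 419288307 + 13808525*sqrt(922)
= 8.3858e+08
R = ln(8.3858e+08)
= 20.5472

20.5472


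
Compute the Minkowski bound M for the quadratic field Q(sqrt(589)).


d = 589, d mod 4 = 1, so disc(K) = d = 589; |disc(K)| = 589
Real quadratic field, so n = 2, s = r2 = 0, r1 = 2
M = (n!/n^n) * (4/pi)^s * sqrt(|disc(K)|) = (2!/2^2) * (4/pi)^0 * sqrt(589)
= 0.5 * 1.000000 * 24.269322
= 12.1347

12.1347


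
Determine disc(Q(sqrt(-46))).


For K = Q(sqrt(d)) with d squarefree: disc(K) = d if d = 1 mod 4, and disc(K) = 4d if d = 2 or 3 mod 4.
Here d = -46, and d mod 4 = 2.
d = 2 mod 4, not 1 (O_K = Z[sqrt(d)]), so disc(K) = 4d = 4 * (-46) = -184

-184


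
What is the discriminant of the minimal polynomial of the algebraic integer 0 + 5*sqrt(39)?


The element 0 + 5*sqrt(39) has minimal polynomial:
x^2 + 0*x - 975
Discriminant = (0)^2 - 4*(-975)
= 0 + 3900
= 3900

3900


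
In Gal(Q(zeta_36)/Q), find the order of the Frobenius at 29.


The Frobenius at p in Gal(Q(zeta_n)/Q) = (Z/nZ)* is the class of p, so its order is ord_36(29), the smallest k >= 1 with 29^k = 1 mod 36.
n = 36 = 2^2 * 3^2, phi(36) = 12; the order divides phi(n).
Divisors of 12: 1, 2, 3, 4, 6, 12
Repeated squaring mod 36: 29^1 = 29, 29^2 = 13, 29^4 = 25, 29^8 = 13
Test divisors in increasing order:
  k=1: 29^1 = 29 mod 36
  k=2: 29^2 = 13 mod 36
  k=3: 29^3 = 13 * 29 = 17 mod 36
  k=4: 29^4 = 25 mod 36
  k=6: 29^6 = 25 * 13 = 1 mod 36  <- first divisor giving 1
Order = 6

6


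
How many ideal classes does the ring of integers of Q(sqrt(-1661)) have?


K = Q(sqrt(-1661)). d mod 4 = 3, so D = disc(K) = 4d = -6644
h(K) equals the number of primitive reduced positive-definite forms (a, b, c) = a*x^2 + b*x*y + c*y^2 with b^2 - 4ac = D,
where reduced means |b| <= a <= c, with b >= 0 whenever |b| = a or a = c, and primitive means gcd(a, b, c) = 1.
Reduced forces 3a^2 <= |D| = 6644, so 1 <= a <= 47; b must have the parity of D, and c = (b^2 - D)/(4a) must be an integer >= a.
Enumerate a = 1..47, b in [-a, a]:
  a=1: (1, 0, 1661)  [1]
  a=2: (2, 2, 831)  [1]
  a=3: (3, -2, 554), (3, 2, 554)  [2]
  a=4: none
  a=5: (5, -4, 333), (5, 4, 333)  [2]
  a=6: (6, -2, 277), (6, 2, 277)  [2]
  a=7..8: none
  a=9: (9, -4, 185), (9, 4, 185)  [2]
  a=10: (10, -6, 167), (10, 6, 167)  [2]
  a=11: (11, 0, 151)  [1]
  a=12: none
  a=13: (13, -8, 129), (13, 8, 129)  [2]
  a=14: none
  a=15: (15, -14, 114), (15, -4, 111), (15, 4, 111), (15, 14, 114)  [4]
  a=16..17: none
  a=18: (18, -14, 95), (18, 14, 95)  [2]
  a=19: (19, -14, 90), (19, 14, 90)  [2]
  a=20..21: none
  a=22: (22, 22, 81)  [1]
  a=23: (23, -16, 75), (23, 16, 75)  [2]
  a=24: none
  a=25: (25, -16, 69), (25, 16, 69)  [2]
  a=26: (26, -18, 67), (26, 18, 67)  [2]
  a=27: (27, -22, 66), (27, 22, 66)  [2]
  a=28..29: none
  a=30: (30, -26, 61), (30, -14, 57), (30, 14, 57), (30, 26, 61)  [4]
  a=31..32: none
  a=33: (33, -22, 54), (33, 22, 54)  [2]
  a=34..36: none
  a=37: (37, -4, 45), (37, 4, 45)  [2]
  a=38: (38, -14, 45), (38, 14, 45)  [2]
  a=39: (39, -34, 50), (39, -8, 43), (39, 8, 43), (39, 34, 50)  [4]
  a=40: none
  a=41: (41, -30, 46), (41, 30, 46)  [2]
  a=42..47: none
Total reduced forms: 1 + 1 + 2 + 2 + 2 + 2 + 2 + 1 + 2 + 4 + 2 + 2 + 1 + 2 + 2 + 2 + 2 + 4 + 2 + 2 + 2 + 4 + 2 = 48
h = 48

48


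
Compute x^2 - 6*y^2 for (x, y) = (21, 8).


x^2 - d*y^2
= 21^2 - 6*8^2
= 441 - 384
= 57

57


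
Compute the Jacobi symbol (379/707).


Compute (379/707) via quadratic reciprocity:
  reciprocity: (379/707) -> -(707/379)
  reduce: (328/379)
  pull out 2: (2/379) = -1  (since 379 mod 8 = 3)
  pull out 2: (2/379) = -1  (since 379 mod 8 = 3)
  pull out 2: (2/379) = -1  (since 379 mod 8 = 3)
  reciprocity: (41/379) -> +(379/41)
  reduce: (10/41)
  pull out 2: (2/41) = +1  (since 41 mod 8 = 1)
  reciprocity: (5/41) -> +(41/5)
  reduce: (1/5)
  (1/5) = 1
Product of signs = 1

1


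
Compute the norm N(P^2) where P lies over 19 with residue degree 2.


N(P^a) = p^(a*f)
= 19^(2*2)
= 19^4
= 130321

130321


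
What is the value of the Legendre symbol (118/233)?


p = 233 is prime, so compute (118/233) with the reciprocity algorithm (Jacobi-symbol steps: pull out 2s via (2/n), flip via reciprocity, reduce):
  pull out 2: (2/233) = +1  (since 233 mod 8 = 1)
  reciprocity: (59/233) -> +(233/59)
  reduce: (56/59)
  pull out 2: (2/59) = -1  (since 59 mod 8 = 3)
  pull out 2: (2/59) = -1  (since 59 mod 8 = 3)
  pull out 2: (2/59) = -1  (since 59 mod 8 = 3)
  reciprocity: (7/59) -> -(59/7)
  reduce: (3/7)
  reciprocity: (3/7) -> -(7/3)
  reduce: (1/3)
  (1/3) = 1
Product of signs = -1
(118/233) = -1

-1


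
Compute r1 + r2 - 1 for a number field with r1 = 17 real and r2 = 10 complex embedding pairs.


By Dirichlet's unit theorem:
rank = r1 + r2 - 1
= 17 + 10 - 1
= 26

26


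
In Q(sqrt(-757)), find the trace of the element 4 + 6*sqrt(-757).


Tr(a + b*sqrt(d)) = (a + b*sqrt(d)) + (a - b*sqrt(d)) = 2a
= 2 * (4)
= 8

8


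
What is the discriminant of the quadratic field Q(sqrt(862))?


For K = Q(sqrt(d)) with d squarefree: disc(K) = d if d = 1 mod 4, and disc(K) = 4d if d = 2 or 3 mod 4.
Here d = 862, and d mod 4 = 2.
d = 2 mod 4, not 1 (O_K = Z[sqrt(d)]), so disc(K) = 4d = 4 * (862) = 3448

3448


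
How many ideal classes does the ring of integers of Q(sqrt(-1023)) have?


K = Q(sqrt(-1023)). d mod 4 = 1, so D = disc(K) = d = -1023
h(K) equals the number of primitive reduced positive-definite forms (a, b, c) = a*x^2 + b*x*y + c*y^2 with b^2 - 4ac = D,
where reduced means |b| <= a <= c, with b >= 0 whenever |b| = a or a = c, and primitive means gcd(a, b, c) = 1.
Reduced forces 3a^2 <= |D| = 1023, so 1 <= a <= 18; b must have the parity of D, and c = (b^2 - D)/(4a) must be an integer >= a.
Enumerate a = 1..18, b in [-a, a]:
  a=1: (1, 1, 256)  [1]
  a=2: (2, -1, 128), (2, 1, 128)  [2]
  a=3: (3, 3, 86)  [1]
  a=4: (4, -1, 64), (4, 1, 64)  [2]
  a=5: none
  a=6: (6, -3, 43), (6, 3, 43)  [2]
  a=7: none
  a=8: (8, -1, 32), (8, 1, 32)  [2]
  a=9..10: none
  a=11: (11, 11, 26)  [1]
  a=12: (12, -9, 23), (12, 9, 23)  [2]
  a=13: (13, -11, 22), (13, 11, 22)  [2]
  a=14..15: none
  a=16: (16, 1, 16)  [1]
  a=17..18: none
Total reduced forms: 1 + 2 + 1 + 2 + 2 + 2 + 1 + 2 + 2 + 1 = 16
h = 16

16


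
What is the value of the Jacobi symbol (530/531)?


Compute (530/531) via quadratic reciprocity:
  pull out 2: (2/531) = -1  (since 531 mod 8 = 3)
  reciprocity: (265/531) -> +(531/265)
  reduce: (1/265)
  (1/265) = 1
Product of signs = -1

-1


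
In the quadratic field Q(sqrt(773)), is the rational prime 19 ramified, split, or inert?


K = Q(sqrt(773)). Since d mod 4 = 1, disc(K) = 773.
Check p | disc: 773 mod 19 = 13.
p does not divide disc. Compute Legendre symbol (d/p):
13^((19-1)/2) mod 19 = -1
(d/p) = -1, so p is inert: (p) stays prime with e=1, f=2, g=1.
Therefore p is inert.

inert


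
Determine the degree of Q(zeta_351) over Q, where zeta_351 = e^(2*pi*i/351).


The degree equals Euler's totient phi(351).
351 = 3^3 * 13
phi(351) = 216

216


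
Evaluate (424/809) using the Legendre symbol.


p = 809 is prime, so compute (424/809) with the reciprocity algorithm (Jacobi-symbol steps: pull out 2s via (2/n), flip via reciprocity, reduce):
  pull out 2: (2/809) = +1  (since 809 mod 8 = 1)
  pull out 2: (2/809) = +1  (since 809 mod 8 = 1)
  pull out 2: (2/809) = +1  (since 809 mod 8 = 1)
  reciprocity: (53/809) -> +(809/53)
  reduce: (14/53)
  pull out 2: (2/53) = -1  (since 53 mod 8 = 5)
  reciprocity: (7/53) -> +(53/7)
  reduce: (4/7)
  pull out 2: (2/7) = +1  (since 7 mod 8 = 7)
  pull out 2: (2/7) = +1  (since 7 mod 8 = 7)
  (1/7) = 1
Product of signs = -1
(424/809) = -1

-1


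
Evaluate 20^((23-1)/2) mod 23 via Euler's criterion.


p = 23 is prime and the exponent is (p-1)/2 = 11, so by Euler's criterion 20^11 = (20/23) = +1 or -1 mod 23.
Compute by square-and-multiply:
  11 = 8 + 2 + 1 (binary 1011)
  Repeated squaring mod 23: 20^1 = 20, 20^2 = 9, 20^4 = 12, 20^8 = 6
  20^11 = 20^8 * 20^2 * 20^1 = 6 * 9 * 20 mod 23
    6 * 9 = 54 = 8 mod 23
    8 * 20 = 160 = 22 mod 23
  20^11 = 22 mod 23
Result 22 = p - 1 = -1 mod 23: 20 is a quadratic non-residue mod 23. As a residue in [0, p-1] the value is 22.
20^11 mod 23 = 22

22


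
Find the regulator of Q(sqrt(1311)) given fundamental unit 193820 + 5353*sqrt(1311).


epsilon = 193820 + 5353*sqrt(1311)
= 387640.0000
R = ln(387640.0000)
= 12.8678

12.8678


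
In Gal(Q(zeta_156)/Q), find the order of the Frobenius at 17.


The Frobenius at p in Gal(Q(zeta_n)/Q) = (Z/nZ)* is the class of p, so its order is ord_156(17), the smallest k >= 1 with 17^k = 1 mod 156.
n = 156 = 2^2 * 3 * 13, phi(156) = 48; the order divides phi(n).
Divisors of 48: 1, 2, 3, 4, 6, 8, 12, 16, 24, 48
Repeated squaring mod 156: 17^1 = 17, 17^2 = 133, 17^4 = 61, 17^8 = 133, 17^16 = 61, 17^32 = 133
Test divisors in increasing order:
  k=1: 17^1 = 17 mod 156
  k=2: 17^2 = 133 mod 156
  k=3: 17^3 = 133 * 17 = 77 mod 156
  k=4: 17^4 = 61 mod 156
  k=6: 17^6 = 61 * 133 = 1 mod 156  <- first divisor giving 1
Order = 6

6


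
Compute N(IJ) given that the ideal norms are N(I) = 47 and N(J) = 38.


N(IJ) = N(I) * N(J)
= 47 * 38
= 1786

1786


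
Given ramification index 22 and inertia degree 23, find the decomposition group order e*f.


|D_P| = e * f
= 22 * 23
= 506

506


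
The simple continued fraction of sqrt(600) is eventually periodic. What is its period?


Run the CF algorithm for sqrt(600).
a_0 = floor(sqrt(600)) = 24; set m_0=0, q_0=1.
Recurrence: m' = q*a - m,  q' = (d - m'^2)/q,  a' = floor((a_0 + m')/q').
  step 1: m=24, q=24, a=2
  step 2: m=24, q=1, a=48
a_2 = 2*a_0 = 48, so the period closes here.
sqrt(600) = [24; 2, 48]
Period length = 2

2


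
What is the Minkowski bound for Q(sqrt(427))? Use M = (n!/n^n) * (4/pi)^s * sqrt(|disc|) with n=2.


d = 427, d mod 4 = 3, so disc(K) = 4d = 1708; |disc(K)| = 1708
Real quadratic field, so n = 2, s = r2 = 0, r1 = 2
M = (n!/n^n) * (4/pi)^s * sqrt(|disc(K)|) = (2!/2^2) * (4/pi)^0 * sqrt(1708)
= 0.5 * 1.000000 * 41.327957
= 20.6640

20.6640


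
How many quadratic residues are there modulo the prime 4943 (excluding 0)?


For prime p, the number of non-zero quadratic residues is (p-1)/2.
= (4943-1)/2
= 2471

2471


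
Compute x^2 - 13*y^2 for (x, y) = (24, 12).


x^2 - d*y^2
= 24^2 - 13*12^2
= 576 - 1872
= -1296

-1296


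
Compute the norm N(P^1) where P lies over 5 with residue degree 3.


N(P^a) = p^(a*f)
= 5^(1*3)
= 5^3
= 125

125


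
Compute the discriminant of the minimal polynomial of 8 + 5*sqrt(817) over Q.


The element 8 + 5*sqrt(817) has minimal polynomial:
x^2 - 16*x - 20361
Discriminant = (-16)^2 - 4*(-20361)
= 256 + 81444
= 81700

81700


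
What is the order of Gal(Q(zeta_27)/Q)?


|Gal(Q(zeta_27)/Q)| = phi(27)
= 18

18


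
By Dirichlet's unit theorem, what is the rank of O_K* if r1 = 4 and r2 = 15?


By Dirichlet's unit theorem:
rank = r1 + r2 - 1
= 4 + 15 - 1
= 18

18


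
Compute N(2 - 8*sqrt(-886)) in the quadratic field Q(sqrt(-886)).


N(a + b*sqrt(d)) = a^2 - d*b^2
= (2)^2 - (-886)*(-8)^2
= 4 + 56704
= 56708

56708


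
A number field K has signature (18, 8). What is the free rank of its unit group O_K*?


By Dirichlet's unit theorem:
rank = r1 + r2 - 1
= 18 + 8 - 1
= 25

25


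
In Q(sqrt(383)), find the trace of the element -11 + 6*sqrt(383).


Tr(a + b*sqrt(d)) = (a + b*sqrt(d)) + (a - b*sqrt(d)) = 2a
= 2 * (-11)
= -22

-22


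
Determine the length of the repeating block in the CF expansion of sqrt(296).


Run the CF algorithm for sqrt(296).
a_0 = floor(sqrt(296)) = 17; set m_0=0, q_0=1.
Recurrence: m' = q*a - m,  q' = (d - m'^2)/q,  a' = floor((a_0 + m')/q').
  step 1: m=17, q=7, a=4
  step 2: m=11, q=25, a=1
  step 3: m=14, q=4, a=7
  step 4: m=14, q=25, a=1
  step 5: m=11, q=7, a=4
  step 6: m=17, q=1, a=34
a_6 = 2*a_0 = 34, so the period closes here.
sqrt(296) = [17; 4, 1, 7, 1, 4, 34]
Period length = 6

6


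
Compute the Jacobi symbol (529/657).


Compute (529/657) via quadratic reciprocity:
  reciprocity: (529/657) -> +(657/529)
  reduce: (128/529)
  pull out 2: (2/529) = +1  (since 529 mod 8 = 1)
  pull out 2: (2/529) = +1  (since 529 mod 8 = 1)
  pull out 2: (2/529) = +1  (since 529 mod 8 = 1)
  pull out 2: (2/529) = +1  (since 529 mod 8 = 1)
  pull out 2: (2/529) = +1  (since 529 mod 8 = 1)
  pull out 2: (2/529) = +1  (since 529 mod 8 = 1)
  pull out 2: (2/529) = +1  (since 529 mod 8 = 1)
  (1/529) = 1
Product of signs = 1

1


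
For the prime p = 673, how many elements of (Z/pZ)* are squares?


For prime p, the number of non-zero quadratic residues is (p-1)/2.
= (673-1)/2
= 336

336


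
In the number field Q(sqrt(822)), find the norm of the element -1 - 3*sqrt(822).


N(a + b*sqrt(d)) = a^2 - d*b^2
= (-1)^2 - (822)*(-3)^2
= 1 - 7398
= -7397

-7397


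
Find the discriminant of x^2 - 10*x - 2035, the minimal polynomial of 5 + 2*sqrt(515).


The element 5 + 2*sqrt(515) has minimal polynomial:
x^2 - 10*x - 2035
Discriminant = (-10)^2 - 4*(-2035)
= 100 + 8140
= 8240

8240


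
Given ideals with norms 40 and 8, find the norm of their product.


N(IJ) = N(I) * N(J)
= 40 * 8
= 320

320


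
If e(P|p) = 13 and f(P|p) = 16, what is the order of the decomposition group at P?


|D_P| = e * f
= 13 * 16
= 208

208


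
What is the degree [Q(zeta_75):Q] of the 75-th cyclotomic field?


The degree equals Euler's totient phi(75).
75 = 3 * 5^2
phi(75) = 40

40


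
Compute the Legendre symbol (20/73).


p = 73 is prime, so compute (20/73) with the reciprocity algorithm (Jacobi-symbol steps: pull out 2s via (2/n), flip via reciprocity, reduce):
  pull out 2: (2/73) = +1  (since 73 mod 8 = 1)
  pull out 2: (2/73) = +1  (since 73 mod 8 = 1)
  reciprocity: (5/73) -> +(73/5)
  reduce: (3/5)
  reciprocity: (3/5) -> +(5/3)
  reduce: (2/3)
  pull out 2: (2/3) = -1  (since 3 mod 8 = 3)
  (1/3) = 1
Product of signs = -1
(20/73) = -1

-1


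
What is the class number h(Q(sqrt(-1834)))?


K = Q(sqrt(-1834)). d mod 4 = 2, so D = disc(K) = 4d = -7336
h(K) equals the number of primitive reduced positive-definite forms (a, b, c) = a*x^2 + b*x*y + c*y^2 with b^2 - 4ac = D,
where reduced means |b| <= a <= c, with b >= 0 whenever |b| = a or a = c, and primitive means gcd(a, b, c) = 1.
Reduced forces 3a^2 <= |D| = 7336, so 1 <= a <= 49; b must have the parity of D, and c = (b^2 - D)/(4a) must be an integer >= a.
Enumerate a = 1..49, b in [-a, a]:
  a=1: (1, 0, 1834)  [1]
  a=2: (2, 0, 917)  [1]
  a=3..4: none
  a=5: (5, -2, 367), (5, 2, 367)  [2]
  a=6: none
  a=7: (7, 0, 262)  [1]
  a=8..9: none
  a=10: (10, -8, 185), (10, 8, 185)  [2]
  a=11: (11, -10, 169), (11, 10, 169)  [2]
  a=12: none
  a=13: (13, -10, 143), (13, 10, 143)  [2]
  a=14: (14, 0, 131)  [1]
  a=15..16: none
  a=17: (17, -12, 110), (17, 12, 110)  [2]
  a=18: none
  a=19: (19, -6, 97), (19, 6, 97)  [2]
  a=20..21: none
  a=22: (22, -12, 85), (22, 12, 85)  [2]
  a=23: (23, -22, 85), (23, 22, 85)  [2]
  a=24: none
  a=25: (25, -8, 74), (25, 8, 74)  [2]
  a=26: (26, -16, 73), (26, 16, 73)  [2]
  a=27..28: none
  a=29: (29, -28, 70), (29, 28, 70)  [2]
  a=30..33: none
  a=34: (34, -12, 55), (34, 12, 55)  [2]
  a=35: (35, -28, 58), (35, 28, 58)  [2]
  a=36: none
  a=37: (37, -8, 50), (37, 8, 50)  [2]
  a=38: (38, -32, 55), (38, 32, 55)  [2]
  a=39..42: none
  a=43: (43, -24, 46), (43, 24, 46)  [2]
  a=44..49: none
Total reduced forms: 1 + 1 + 2 + 1 + 2 + 2 + 2 + 1 + 2 + 2 + 2 + 2 + 2 + 2 + 2 + 2 + 2 + 2 + 2 + 2 = 36
h = 36

36


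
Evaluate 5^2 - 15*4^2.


x^2 - d*y^2
= 5^2 - 15*4^2
= 25 - 240
= -215

-215


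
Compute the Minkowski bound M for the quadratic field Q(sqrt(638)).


d = 638, d mod 4 = 2, so disc(K) = 4d = 2552; |disc(K)| = 2552
Real quadratic field, so n = 2, s = r2 = 0, r1 = 2
M = (n!/n^n) * (4/pi)^s * sqrt(|disc(K)|) = (2!/2^2) * (4/pi)^0 * sqrt(2552)
= 0.5 * 1.000000 * 50.517324
= 25.2587

25.2587


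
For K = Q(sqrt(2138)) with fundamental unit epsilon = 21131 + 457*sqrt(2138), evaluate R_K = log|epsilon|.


epsilon = 21131 + 457*sqrt(2138)
= 42262.0000
R = ln(42262.0000)
= 10.6516

10.6516


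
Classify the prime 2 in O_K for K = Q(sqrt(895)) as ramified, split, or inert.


K = Q(sqrt(895)). Since d mod 4 = 3, disc(K) = 3580.
Check p | disc: 3580 mod 2 = 0.
p divides disc, so p ramifies: (p) = P^2 with e=2, f=1, g=1.
Therefore p is ramified.

ramified


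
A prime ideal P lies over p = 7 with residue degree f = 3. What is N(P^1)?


N(P^a) = p^(a*f)
= 7^(1*3)
= 7^3
= 343

343


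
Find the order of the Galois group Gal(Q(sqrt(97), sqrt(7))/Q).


The 2 square roots of distinct primes are multiplicatively independent over Q,
so [K:Q] = 2^2 and Gal(K/Q) is isomorphic to (Z/2Z)^2.
|Gal| = 2^2 = 4

4


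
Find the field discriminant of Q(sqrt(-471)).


For K = Q(sqrt(d)) with d squarefree: disc(K) = d if d = 1 mod 4, and disc(K) = 4d if d = 2 or 3 mod 4.
Here d = -471, and d mod 4 = 1.
d = 1 mod 4 (O_K = Z[(1+sqrt(d))/2]), so disc(K) = d = -471

-471


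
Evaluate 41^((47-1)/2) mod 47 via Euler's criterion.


p = 47 is prime and the exponent is (p-1)/2 = 23, so by Euler's criterion 41^23 = (41/47) = +1 or -1 mod 47.
Compute by square-and-multiply:
  23 = 16 + 4 + 2 + 1 (binary 10111)
  Repeated squaring mod 47: 41^1 = 41, 41^2 = 36, 41^4 = 27, 41^8 = 24, 41^16 = 12
  41^23 = 41^16 * 41^4 * 41^2 * 41^1 = 12 * 27 * 36 * 41 mod 47
    12 * 27 = 324 = 42 mod 47
    42 * 36 = 1512 = 8 mod 47
    8 * 41 = 328 = 46 mod 47
  41^23 = 46 mod 47
Result 46 = p - 1 = -1 mod 47: 41 is a quadratic non-residue mod 47. As a residue in [0, p-1] the value is 46.
41^23 mod 47 = 46

46


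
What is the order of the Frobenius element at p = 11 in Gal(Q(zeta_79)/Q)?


The Frobenius at p in Gal(Q(zeta_n)/Q) = (Z/nZ)* is the class of p, so its order is ord_79(11), the smallest k >= 1 with 11^k = 1 mod 79.
n = 79 = 79, phi(79) = 78; the order divides phi(n).
Divisors of 78: 1, 2, 3, 6, 13, 26, 39, 78
Repeated squaring mod 79: 11^1 = 11, 11^2 = 42, 11^4 = 26, 11^8 = 44, 11^16 = 40, 11^32 = 20, 11^64 = 5
Test divisors in increasing order:
  k=1: 11^1 = 11 mod 79
  k=2: 11^2 = 42 mod 79
  k=3: 11^3 = 42 * 11 = 67 mod 79
  k=6: 11^6 = 26 * 42 = 65 mod 79
  k=13: 11^13 = 44 * 26 * 11 = 23 mod 79
  k=26: 11^26 = 40 * 44 * 42 = 55 mod 79
  k=39: 11^39 = 20 * 26 * 42 * 11 = 1 mod 79  <- first divisor giving 1
Order = 39

39


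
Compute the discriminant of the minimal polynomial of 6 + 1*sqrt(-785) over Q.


The element 6 + 1*sqrt(-785) has minimal polynomial:
x^2 - 12*x + 821
Discriminant = (-12)^2 - 4*(821)
= 144 - 3284
= -3140

-3140


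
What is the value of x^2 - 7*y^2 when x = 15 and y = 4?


x^2 - d*y^2
= 15^2 - 7*4^2
= 225 - 112
= 113

113


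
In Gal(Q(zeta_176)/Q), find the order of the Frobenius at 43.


The Frobenius at p in Gal(Q(zeta_n)/Q) = (Z/nZ)* is the class of p, so its order is ord_176(43), the smallest k >= 1 with 43^k = 1 mod 176.
n = 176 = 2^4 * 11, phi(176) = 80; the order divides phi(n).
Divisors of 80: 1, 2, 4, 5, 8, 10, 16, 20, 40, 80
Repeated squaring mod 176: 43^1 = 43, 43^2 = 89, 43^4 = 1, 43^8 = 1, 43^16 = 1, 43^32 = 1, 43^64 = 1
Test divisors in increasing order:
  k=1: 43^1 = 43 mod 176
  k=2: 43^2 = 89 mod 176
  k=4: 43^4 = 1 mod 176  <- first divisor giving 1
Order = 4

4


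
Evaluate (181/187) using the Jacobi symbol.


Compute (181/187) via quadratic reciprocity:
  reciprocity: (181/187) -> +(187/181)
  reduce: (6/181)
  pull out 2: (2/181) = -1  (since 181 mod 8 = 5)
  reciprocity: (3/181) -> +(181/3)
  reduce: (1/3)
  (1/3) = 1
Product of signs = -1

-1


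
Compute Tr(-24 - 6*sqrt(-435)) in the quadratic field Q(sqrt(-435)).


Tr(a + b*sqrt(d)) = (a + b*sqrt(d)) + (a - b*sqrt(d)) = 2a
= 2 * (-24)
= -48

-48


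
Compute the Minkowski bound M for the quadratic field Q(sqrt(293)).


d = 293, d mod 4 = 1, so disc(K) = d = 293; |disc(K)| = 293
Real quadratic field, so n = 2, s = r2 = 0, r1 = 2
M = (n!/n^n) * (4/pi)^s * sqrt(|disc(K)|) = (2!/2^2) * (4/pi)^0 * sqrt(293)
= 0.5 * 1.000000 * 17.117243
= 8.5586

8.5586


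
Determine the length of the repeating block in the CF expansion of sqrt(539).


Run the CF algorithm for sqrt(539).
a_0 = floor(sqrt(539)) = 23; set m_0=0, q_0=1.
Recurrence: m' = q*a - m,  q' = (d - m'^2)/q,  a' = floor((a_0 + m')/q').
  step 1: m=23, q=10, a=4
  step 2: m=17, q=25, a=1
  step 3: m=8, q=19, a=1
  step 4: m=11, q=22, a=1
  step 5: m=11, q=19, a=1
  step 6: m=8, q=25, a=1
  step 7: m=17, q=10, a=4
  step 8: m=23, q=1, a=46
a_8 = 2*a_0 = 46, so the period closes here.
sqrt(539) = [23; 4, 1, 1, 1, 1, 1, 4, 46]
Period length = 8

8


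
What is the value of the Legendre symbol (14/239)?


p = 239 is prime, so compute (14/239) with the reciprocity algorithm (Jacobi-symbol steps: pull out 2s via (2/n), flip via reciprocity, reduce):
  pull out 2: (2/239) = +1  (since 239 mod 8 = 7)
  reciprocity: (7/239) -> -(239/7)
  reduce: (1/7)
  (1/7) = 1
Product of signs = -1
(14/239) = -1

-1


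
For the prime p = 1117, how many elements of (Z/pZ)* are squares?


For prime p, the number of non-zero quadratic residues is (p-1)/2.
= (1117-1)/2
= 558

558


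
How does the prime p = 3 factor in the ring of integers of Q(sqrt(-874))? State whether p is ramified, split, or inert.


K = Q(sqrt(-874)). Since d mod 4 = 2, disc(K) = -3496.
Check p | disc: -3496 mod 3 = 2.
p does not divide disc. Compute Legendre symbol (d/p):
2^((3-1)/2) mod 3 = -1
(d/p) = -1, so p is inert: (p) stays prime with e=1, f=2, g=1.
Therefore p is inert.

inert


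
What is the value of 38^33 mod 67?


p = 67 is prime and the exponent is (p-1)/2 = 33, so by Euler's criterion 38^33 = (38/67) = +1 or -1 mod 67.
Compute by square-and-multiply:
  33 = 32 + 1 (binary 100001)
  Repeated squaring mod 67: 38^1 = 38, 38^2 = 37, 38^4 = 29, 38^8 = 37, 38^16 = 29, 38^32 = 37
  38^33 = 38^32 * 38^1 = 37 * 38 mod 67
    37 * 38 = 1406 = 66 mod 67
  38^33 = 66 mod 67
Result 66 = p - 1 = -1 mod 67: 38 is a quadratic non-residue mod 67. As a residue in [0, p-1] the value is 66.
38^33 mod 67 = 66

66


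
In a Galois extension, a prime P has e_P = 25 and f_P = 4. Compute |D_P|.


|D_P| = e * f
= 25 * 4
= 100

100


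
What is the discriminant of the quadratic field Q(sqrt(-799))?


For K = Q(sqrt(d)) with d squarefree: disc(K) = d if d = 1 mod 4, and disc(K) = 4d if d = 2 or 3 mod 4.
Here d = -799, and d mod 4 = 1.
d = 1 mod 4 (O_K = Z[(1+sqrt(d))/2]), so disc(K) = d = -799

-799


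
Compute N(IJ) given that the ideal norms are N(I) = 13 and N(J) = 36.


N(IJ) = N(I) * N(J)
= 13 * 36
= 468

468


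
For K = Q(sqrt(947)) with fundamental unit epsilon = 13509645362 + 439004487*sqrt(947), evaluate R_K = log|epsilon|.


epsilon = 13509645362 + 439004487*sqrt(947)
= 2.7019e+10
R = ln(2.7019e+10)
= 24.0198

24.0198


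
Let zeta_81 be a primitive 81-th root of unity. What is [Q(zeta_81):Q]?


The degree equals Euler's totient phi(81).
81 = 3^4
phi(81) = 54

54


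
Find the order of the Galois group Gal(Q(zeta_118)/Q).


|Gal(Q(zeta_118)/Q)| = phi(118)
= 58

58


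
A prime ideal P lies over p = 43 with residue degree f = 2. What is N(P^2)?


N(P^a) = p^(a*f)
= 43^(2*2)
= 43^4
= 3418801

3418801


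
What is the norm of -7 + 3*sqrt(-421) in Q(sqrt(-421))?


N(a + b*sqrt(d)) = a^2 - d*b^2
= (-7)^2 - (-421)*(3)^2
= 49 + 3789
= 3838

3838


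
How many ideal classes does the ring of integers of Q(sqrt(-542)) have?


K = Q(sqrt(-542)). d mod 4 = 2, so D = disc(K) = 4d = -2168
h(K) equals the number of primitive reduced positive-definite forms (a, b, c) = a*x^2 + b*x*y + c*y^2 with b^2 - 4ac = D,
where reduced means |b| <= a <= c, with b >= 0 whenever |b| = a or a = c, and primitive means gcd(a, b, c) = 1.
Reduced forces 3a^2 <= |D| = 2168, so 1 <= a <= 26; b must have the parity of D, and c = (b^2 - D)/(4a) must be an integer >= a.
Enumerate a = 1..26, b in [-a, a]:
  a=1: (1, 0, 542)  [1]
  a=2: (2, 0, 271)  [1]
  a=3: (3, -2, 181), (3, 2, 181)  [2]
  a=4..5: none
  a=6: (6, -4, 91), (6, 4, 91)  [2]
  a=7: (7, -4, 78), (7, 4, 78)  [2]
  a=8: none
  a=9: (9, -8, 62), (9, 8, 62)  [2]
  a=10..12: none
  a=13: (13, -4, 42), (13, 4, 42)  [2]
  a=14: (14, -4, 39), (14, 4, 39)  [2]
  a=15..16: none
  a=17: (17, -12, 34), (17, 12, 34)  [2]
  a=18: (18, -8, 31), (18, 8, 31)  [2]
  a=19: (19, -6, 29), (19, 6, 29)  [2]
  a=20: none
  a=21: (21, -10, 27), (21, -4, 26), (21, 4, 26), (21, 10, 27)  [4]
  a=22..26: none
Total reduced forms: 1 + 1 + 2 + 2 + 2 + 2 + 2 + 2 + 2 + 2 + 2 + 4 = 24
h = 24

24
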